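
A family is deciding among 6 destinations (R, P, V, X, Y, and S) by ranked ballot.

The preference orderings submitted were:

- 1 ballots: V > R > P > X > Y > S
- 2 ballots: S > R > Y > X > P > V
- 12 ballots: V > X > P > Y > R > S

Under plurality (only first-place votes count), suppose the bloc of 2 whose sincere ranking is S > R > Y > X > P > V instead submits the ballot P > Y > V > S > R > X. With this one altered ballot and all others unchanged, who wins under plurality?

V

First-place totals with the altered ballot: R 0, P 2, V 13, X 0, Y 0, S 0.
The winner is unchanged: still V.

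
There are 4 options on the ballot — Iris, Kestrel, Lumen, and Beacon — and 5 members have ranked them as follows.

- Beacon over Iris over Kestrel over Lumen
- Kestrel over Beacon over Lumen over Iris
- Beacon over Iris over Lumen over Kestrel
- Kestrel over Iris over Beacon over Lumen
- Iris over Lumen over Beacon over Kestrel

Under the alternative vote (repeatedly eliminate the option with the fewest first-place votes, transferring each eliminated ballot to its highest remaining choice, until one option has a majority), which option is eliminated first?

Lumen

Round 1: Kestrel 2, Beacon 2, Iris 1, Lumen 0. Lumen has the fewest and is eliminated.
Round 2: Kestrel 2, Beacon 2, Iris 1. Iris has the fewest and is eliminated.
Round 3: Beacon 3, Kestrel 2. Beacon has a majority.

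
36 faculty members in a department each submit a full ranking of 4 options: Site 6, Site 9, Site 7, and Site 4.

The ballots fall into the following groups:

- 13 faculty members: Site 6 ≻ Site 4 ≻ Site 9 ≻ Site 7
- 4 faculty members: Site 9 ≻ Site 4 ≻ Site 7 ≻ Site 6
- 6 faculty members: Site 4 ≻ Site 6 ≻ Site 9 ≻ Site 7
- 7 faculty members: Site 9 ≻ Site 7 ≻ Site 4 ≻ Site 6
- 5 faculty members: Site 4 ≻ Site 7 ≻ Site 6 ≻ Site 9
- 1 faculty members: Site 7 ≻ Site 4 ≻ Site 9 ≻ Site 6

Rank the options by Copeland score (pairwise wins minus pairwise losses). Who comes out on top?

Site 4

Pairwise results:
  Site 6 vs Site 9: Site 6 wins 24–12.
  Site 6 vs Site 7: Site 6 wins 19–17.
  Site 6 vs Site 4: Site 4 wins 23–13.
  Site 9 vs Site 7: Site 9 wins 30–6.
  Site 9 vs Site 4: Site 4 wins 25–11.
  Site 7 vs Site 4: Site 4 wins 28–8.
Copeland scores (wins − losses):
  Site 6: 2 − 1 = 1
  Site 9: 1 − 2 = -1
  Site 7: 0 − 3 = -3
  Site 4: 3 − 0 = 3
Site 4 has the best Copeland score.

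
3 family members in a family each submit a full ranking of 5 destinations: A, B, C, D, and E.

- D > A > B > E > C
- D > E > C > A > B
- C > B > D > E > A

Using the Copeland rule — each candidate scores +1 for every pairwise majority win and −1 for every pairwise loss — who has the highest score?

D

Pairwise results:
  A vs B: A wins 2–1.
  A vs C: C wins 2–1.
  A vs D: D wins 3–0.
  A vs E: E wins 2–1.
  B vs C: C wins 2–1.
  B vs D: D wins 2–1.
  B vs E: B wins 2–1.
  C vs D: D wins 2–1.
  C vs E: E wins 2–1.
  D vs E: D wins 3–0.
Copeland scores (wins − losses):
  A: 1 − 3 = -2
  B: 1 − 3 = -2
  C: 2 − 2 = 0
  D: 4 − 0 = 4
  E: 2 − 2 = 0
D has the best Copeland score.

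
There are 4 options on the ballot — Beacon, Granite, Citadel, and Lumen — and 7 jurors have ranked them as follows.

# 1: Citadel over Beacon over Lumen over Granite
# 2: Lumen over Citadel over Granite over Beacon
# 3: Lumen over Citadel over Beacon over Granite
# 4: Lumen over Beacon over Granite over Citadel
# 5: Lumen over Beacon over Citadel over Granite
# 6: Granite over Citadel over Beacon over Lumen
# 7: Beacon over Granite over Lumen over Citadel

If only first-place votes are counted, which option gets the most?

First-place vote totals:
  Beacon: 1
  Granite: 1
  Citadel: 1
  Lumen: 4
Lumen has the most first-place votes.

Lumen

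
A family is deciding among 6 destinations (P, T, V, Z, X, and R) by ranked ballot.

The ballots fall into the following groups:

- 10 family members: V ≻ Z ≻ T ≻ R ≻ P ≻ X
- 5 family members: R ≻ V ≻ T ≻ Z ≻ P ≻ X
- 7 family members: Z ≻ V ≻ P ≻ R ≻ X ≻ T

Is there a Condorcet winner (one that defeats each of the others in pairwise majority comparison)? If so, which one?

Head-to-head results (22 voters total):
P vs T: T wins 15–7.
P vs V: V wins 22–0.
P vs Z: Z wins 22–0.
P vs X: P wins 22–0.
P vs R: R wins 15–7.
T vs V: V wins 22–0.
T vs Z: Z wins 17–5.
T vs X: T wins 15–7.
T vs R: R wins 12–10.
V vs Z: V wins 15–7.
V vs X: V wins 22–0.
V vs R: V wins 17–5.
Z vs X: Z wins 22–0.
Z vs R: Z wins 17–5.
X vs R: R wins 22–0.
V beats each rival — P (22–0), T (22–0), Z (15–7), X (22–0), R (17–5) — so V is the Condorcet winner.

V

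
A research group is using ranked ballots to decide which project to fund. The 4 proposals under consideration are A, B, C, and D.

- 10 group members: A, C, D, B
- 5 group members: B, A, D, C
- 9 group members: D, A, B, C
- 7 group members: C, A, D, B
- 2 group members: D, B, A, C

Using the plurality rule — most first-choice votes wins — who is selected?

First-place vote totals:
  A: 10
  B: 5
  C: 7
  D: 11
D has the most first-place votes.

D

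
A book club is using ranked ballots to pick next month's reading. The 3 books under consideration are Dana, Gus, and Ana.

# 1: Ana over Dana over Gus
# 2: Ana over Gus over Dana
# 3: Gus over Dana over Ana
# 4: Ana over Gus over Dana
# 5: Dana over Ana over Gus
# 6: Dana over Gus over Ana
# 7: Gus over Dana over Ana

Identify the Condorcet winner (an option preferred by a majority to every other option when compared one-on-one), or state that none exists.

None — there is no Condorcet winner

Head-to-head results (7 voters total):
Dana vs Gus: Gus wins 4–3.
Dana vs Ana: Dana wins 4–3.
Gus vs Ana: Ana wins 4–3.
No candidate beats all others: Dana beats Ana beats Gus beats Dana, a majority cycle.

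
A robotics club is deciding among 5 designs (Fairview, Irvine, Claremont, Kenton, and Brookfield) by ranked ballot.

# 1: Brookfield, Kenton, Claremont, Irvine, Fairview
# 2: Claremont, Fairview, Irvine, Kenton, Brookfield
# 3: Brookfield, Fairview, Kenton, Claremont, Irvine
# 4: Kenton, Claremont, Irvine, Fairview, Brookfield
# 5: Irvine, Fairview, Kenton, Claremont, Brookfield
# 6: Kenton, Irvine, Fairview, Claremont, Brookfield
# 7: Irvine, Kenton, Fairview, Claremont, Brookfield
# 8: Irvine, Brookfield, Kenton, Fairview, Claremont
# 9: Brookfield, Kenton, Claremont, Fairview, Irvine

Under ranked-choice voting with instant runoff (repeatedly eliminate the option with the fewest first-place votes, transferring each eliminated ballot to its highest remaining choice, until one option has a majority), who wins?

Round 1: Irvine 3, Brookfield 3, Kenton 2, Claremont 1, Fairview 0. Fairview has the fewest and is eliminated.
Round 2: Irvine 3, Brookfield 3, Kenton 2, Claremont 1. Claremont has the fewest and is eliminated.
Round 3: Irvine 4, Brookfield 3, Kenton 2. Kenton has the fewest and is eliminated.
Round 4: Irvine 6, Brookfield 3. Irvine has a majority.

Irvine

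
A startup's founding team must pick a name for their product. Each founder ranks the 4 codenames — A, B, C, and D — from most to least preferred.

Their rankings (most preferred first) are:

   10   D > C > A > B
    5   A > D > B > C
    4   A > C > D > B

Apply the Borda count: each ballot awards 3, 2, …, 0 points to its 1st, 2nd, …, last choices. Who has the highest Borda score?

D

Borda scores:
  A: 10·1 + 5·3 + 4·3 = 37
  B: 10·0 + 5·1 + 4·0 = 5
  C: 10·2 + 5·0 + 4·2 = 28
  D: 10·3 + 5·2 + 4·1 = 44
D has the highest total.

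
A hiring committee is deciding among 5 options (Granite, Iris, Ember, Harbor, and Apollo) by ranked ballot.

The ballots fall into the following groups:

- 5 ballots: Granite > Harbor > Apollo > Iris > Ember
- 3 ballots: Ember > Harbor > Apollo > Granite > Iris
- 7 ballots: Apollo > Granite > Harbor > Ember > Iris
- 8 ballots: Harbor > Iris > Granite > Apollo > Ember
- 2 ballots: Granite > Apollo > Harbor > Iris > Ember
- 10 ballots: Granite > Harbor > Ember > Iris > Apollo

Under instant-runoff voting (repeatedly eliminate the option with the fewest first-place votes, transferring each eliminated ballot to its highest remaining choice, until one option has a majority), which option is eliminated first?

Round 1: Granite 17, Harbor 8, Apollo 7, Ember 3, Iris 0. Iris has the fewest and is eliminated.
Round 2: Granite 17, Harbor 8, Apollo 7, Ember 3. Ember has the fewest and is eliminated.
Round 3: Granite 17, Harbor 11, Apollo 7. Apollo has the fewest and is eliminated.
Round 4: Granite 24, Harbor 11. Granite has a majority.

Iris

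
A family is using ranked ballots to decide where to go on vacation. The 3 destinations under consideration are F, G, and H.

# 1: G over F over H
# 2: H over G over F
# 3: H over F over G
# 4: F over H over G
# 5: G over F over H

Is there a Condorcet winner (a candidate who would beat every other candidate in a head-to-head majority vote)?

Head-to-head results (5 voters total):
F vs G: G wins 3–2.
F vs H: F wins 3–2.
G vs H: H wins 3–2.
No candidate beats all others: F beats H beats G beats F, a majority cycle.

No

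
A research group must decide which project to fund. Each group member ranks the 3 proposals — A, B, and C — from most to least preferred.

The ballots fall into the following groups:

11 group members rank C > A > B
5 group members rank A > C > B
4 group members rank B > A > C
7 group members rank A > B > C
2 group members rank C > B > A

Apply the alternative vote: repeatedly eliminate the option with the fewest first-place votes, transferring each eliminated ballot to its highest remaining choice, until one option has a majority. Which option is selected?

A

Round 1: C 13, A 12, B 4. B has the fewest and is eliminated.
Round 2: A 16, C 13. A has a majority.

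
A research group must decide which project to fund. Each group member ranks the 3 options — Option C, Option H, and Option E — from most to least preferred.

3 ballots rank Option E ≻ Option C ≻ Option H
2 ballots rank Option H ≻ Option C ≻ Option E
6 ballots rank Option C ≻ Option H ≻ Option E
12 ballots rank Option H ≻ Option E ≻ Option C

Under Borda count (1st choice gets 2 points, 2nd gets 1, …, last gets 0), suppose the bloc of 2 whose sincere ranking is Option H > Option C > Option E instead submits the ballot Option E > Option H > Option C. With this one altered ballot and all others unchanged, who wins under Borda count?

Borda totals with the altered ballot: Option C 15, Option H 32, Option E 22.
The winner is unchanged: still Option H.

Option H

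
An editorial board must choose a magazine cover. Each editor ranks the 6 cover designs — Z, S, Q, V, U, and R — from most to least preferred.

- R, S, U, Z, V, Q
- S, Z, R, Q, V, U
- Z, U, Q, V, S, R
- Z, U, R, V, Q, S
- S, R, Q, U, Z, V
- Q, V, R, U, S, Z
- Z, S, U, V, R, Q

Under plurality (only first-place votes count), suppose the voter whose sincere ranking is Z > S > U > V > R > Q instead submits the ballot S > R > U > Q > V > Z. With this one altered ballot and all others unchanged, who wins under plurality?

S

First-place totals with the altered ballot: Z 2, S 3, Q 1, V 0, U 0, R 1.
The switch changes the winner from Z to S.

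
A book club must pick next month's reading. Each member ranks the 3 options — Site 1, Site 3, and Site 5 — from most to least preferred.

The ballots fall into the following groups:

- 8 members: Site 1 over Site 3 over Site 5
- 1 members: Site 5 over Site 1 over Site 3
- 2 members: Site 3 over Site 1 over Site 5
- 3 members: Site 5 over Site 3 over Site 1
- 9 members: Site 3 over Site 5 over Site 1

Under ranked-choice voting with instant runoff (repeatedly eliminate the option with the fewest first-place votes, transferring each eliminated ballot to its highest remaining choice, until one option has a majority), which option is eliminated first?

Site 5

Round 1: Site 3 11, Site 1 8, Site 5 4. Site 5 has the fewest and is eliminated.
Round 2: Site 3 14, Site 1 9. Site 3 has a majority.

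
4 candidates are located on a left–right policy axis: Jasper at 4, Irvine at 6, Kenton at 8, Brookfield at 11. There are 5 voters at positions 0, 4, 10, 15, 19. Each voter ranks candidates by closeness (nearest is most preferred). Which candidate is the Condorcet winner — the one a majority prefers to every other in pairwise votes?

Brookfield

With single-peaked preferences on a line, the Condorcet winner is the candidate closest to the median voter.
The median voter (position 10) is closest to Brookfield at 11.
Check: Brookfield vs Kenton — voters closer to Brookfield: 3 of 5.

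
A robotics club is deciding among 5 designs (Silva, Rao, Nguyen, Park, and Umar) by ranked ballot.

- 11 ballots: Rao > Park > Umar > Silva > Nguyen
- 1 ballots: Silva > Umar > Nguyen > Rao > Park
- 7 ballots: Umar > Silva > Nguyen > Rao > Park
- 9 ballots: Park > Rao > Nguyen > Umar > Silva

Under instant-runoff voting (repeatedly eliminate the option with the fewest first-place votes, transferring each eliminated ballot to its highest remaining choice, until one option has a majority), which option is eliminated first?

Nguyen

Round 1: Rao 11, Park 9, Umar 7, Silva 1, Nguyen 0. Nguyen has the fewest and is eliminated.
Round 2: Rao 11, Park 9, Umar 7, Silva 1. Silva has the fewest and is eliminated.
Round 3: Rao 11, Park 9, Umar 8. Umar has the fewest and is eliminated.
Round 4: Rao 19, Park 9. Rao has a majority.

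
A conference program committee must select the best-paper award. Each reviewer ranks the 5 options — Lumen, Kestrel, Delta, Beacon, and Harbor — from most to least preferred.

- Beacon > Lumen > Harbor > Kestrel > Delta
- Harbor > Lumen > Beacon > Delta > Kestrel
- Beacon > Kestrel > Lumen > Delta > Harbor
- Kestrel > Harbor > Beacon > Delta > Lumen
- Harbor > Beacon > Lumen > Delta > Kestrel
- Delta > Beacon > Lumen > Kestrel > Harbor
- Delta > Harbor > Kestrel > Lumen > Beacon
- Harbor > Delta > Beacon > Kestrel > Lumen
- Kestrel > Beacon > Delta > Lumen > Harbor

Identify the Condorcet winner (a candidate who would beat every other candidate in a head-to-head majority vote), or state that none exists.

Head-to-head results (9 voters total):
Lumen vs Kestrel: Kestrel wins 5–4.
Lumen vs Delta: Delta wins 5–4.
Lumen vs Beacon: Beacon wins 7–2.
Lumen vs Harbor: Harbor wins 5–4.
Kestrel vs Delta: Delta wins 5–4.
Kestrel vs Beacon: Beacon wins 6–3.
Kestrel vs Harbor: Harbor wins 5–4.
Delta vs Beacon: Beacon wins 6–3.
Delta vs Harbor: Harbor wins 5–4.
Beacon vs Harbor: Harbor wins 5–4.
Harbor beats each rival — Lumen (5–4), Kestrel (5–4), Delta (5–4), Beacon (5–4) — so Harbor is the Condorcet winner.

Harbor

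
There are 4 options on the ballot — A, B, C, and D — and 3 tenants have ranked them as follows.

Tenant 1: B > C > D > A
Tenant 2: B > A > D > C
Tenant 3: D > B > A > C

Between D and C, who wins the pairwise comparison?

D

Ballots ranking D above C: 2.
Ballots ranking C above D: 1.
D wins the head-to-head, 2–1.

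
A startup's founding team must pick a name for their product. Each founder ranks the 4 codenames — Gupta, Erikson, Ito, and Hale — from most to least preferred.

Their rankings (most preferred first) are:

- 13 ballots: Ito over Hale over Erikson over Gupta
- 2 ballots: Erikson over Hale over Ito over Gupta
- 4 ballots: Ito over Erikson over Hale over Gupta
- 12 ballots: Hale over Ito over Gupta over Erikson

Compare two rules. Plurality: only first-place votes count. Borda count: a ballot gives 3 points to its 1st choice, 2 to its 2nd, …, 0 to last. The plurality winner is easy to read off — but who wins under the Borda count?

Ito

Plurality first-place counts: Gupta 0, Erikson 2, Ito 17, Hale 12 → Ito.
Borda totals: Gupta 12, Erikson 27, Ito 77, Hale 70 → Ito.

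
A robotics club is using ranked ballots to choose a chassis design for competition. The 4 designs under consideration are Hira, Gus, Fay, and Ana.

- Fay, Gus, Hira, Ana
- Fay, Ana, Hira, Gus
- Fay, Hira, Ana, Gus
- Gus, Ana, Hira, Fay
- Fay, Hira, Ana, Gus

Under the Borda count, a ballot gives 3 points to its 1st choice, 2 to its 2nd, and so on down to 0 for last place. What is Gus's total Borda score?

5

Borda scores:
  Hira: 1 + 1 + 2 + 1 + 2 = 7
  Gus: 2 + 0 + 0 + 3 + 0 = 5
  Fay: 3 + 3 + 3 + 0 + 3 = 12
  Ana: 0 + 2 + 1 + 2 + 1 = 6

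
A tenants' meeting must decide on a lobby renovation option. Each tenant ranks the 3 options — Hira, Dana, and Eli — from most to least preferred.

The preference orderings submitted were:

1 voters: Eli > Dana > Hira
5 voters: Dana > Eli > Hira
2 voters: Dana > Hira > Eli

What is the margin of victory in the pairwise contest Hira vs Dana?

8

Ballots ranking Hira above Dana: 0.
Ballots ranking Dana above Hira: 1+5+2 = 8.
Dana wins 8–0, a margin of 8.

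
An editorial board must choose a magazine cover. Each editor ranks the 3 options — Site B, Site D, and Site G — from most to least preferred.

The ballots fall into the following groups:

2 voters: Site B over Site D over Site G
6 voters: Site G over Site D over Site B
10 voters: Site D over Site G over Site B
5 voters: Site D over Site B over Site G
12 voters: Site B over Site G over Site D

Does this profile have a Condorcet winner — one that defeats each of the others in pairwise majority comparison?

Head-to-head results (35 voters total):
Site B vs Site D: Site D wins 21–14.
Site B vs Site G: Site B wins 19–16.
Site D vs Site G: Site G wins 18–17.
No candidate beats all others: Site B beats Site G beats Site D beats Site B, a majority cycle.

No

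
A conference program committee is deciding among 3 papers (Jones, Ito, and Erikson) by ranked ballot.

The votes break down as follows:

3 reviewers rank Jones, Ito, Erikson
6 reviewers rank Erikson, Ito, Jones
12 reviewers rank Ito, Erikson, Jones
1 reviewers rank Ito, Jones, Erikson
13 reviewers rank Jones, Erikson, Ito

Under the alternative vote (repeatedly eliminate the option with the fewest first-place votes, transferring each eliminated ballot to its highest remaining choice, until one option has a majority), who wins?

Ito

Round 1: Jones 16, Ito 13, Erikson 6. Erikson has the fewest and is eliminated.
Round 2: Ito 19, Jones 16. Ito has a majority.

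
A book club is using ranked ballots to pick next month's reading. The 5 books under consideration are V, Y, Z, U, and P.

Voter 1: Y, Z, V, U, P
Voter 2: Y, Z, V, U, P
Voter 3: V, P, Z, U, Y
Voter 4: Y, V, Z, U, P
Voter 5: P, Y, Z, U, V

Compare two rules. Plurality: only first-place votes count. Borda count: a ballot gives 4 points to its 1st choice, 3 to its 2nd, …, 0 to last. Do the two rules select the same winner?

Yes

Plurality first-place counts: V 1, Y 3, Z 0, U 0, P 1 → Y.
Borda totals: V 11, Y 15, Z 12, U 5, P 7 → Y.
The two rules agree on Y.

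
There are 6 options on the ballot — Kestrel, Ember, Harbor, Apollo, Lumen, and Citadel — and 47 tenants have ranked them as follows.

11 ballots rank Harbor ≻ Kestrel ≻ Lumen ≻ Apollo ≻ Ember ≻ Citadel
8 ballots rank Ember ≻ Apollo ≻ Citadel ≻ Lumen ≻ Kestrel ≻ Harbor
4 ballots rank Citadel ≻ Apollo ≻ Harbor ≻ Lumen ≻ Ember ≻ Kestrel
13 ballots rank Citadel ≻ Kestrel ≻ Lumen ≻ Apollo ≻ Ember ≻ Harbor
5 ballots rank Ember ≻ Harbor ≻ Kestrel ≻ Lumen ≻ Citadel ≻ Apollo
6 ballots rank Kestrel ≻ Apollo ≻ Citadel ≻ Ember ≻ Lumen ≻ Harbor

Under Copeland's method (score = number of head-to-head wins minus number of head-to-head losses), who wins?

Pairwise results:
  Kestrel vs Ember: Kestrel wins 30–17.
  Kestrel vs Harbor: Kestrel wins 27–20.
  Kestrel vs Apollo: Kestrel wins 35–12.
  Kestrel vs Lumen: Kestrel wins 35–12.
  Kestrel vs Citadel: Citadel wins 25–22.
  Ember vs Harbor: Ember wins 32–15.
  Ember vs Apollo: Apollo wins 34–13.
  Ember vs Lumen: Lumen wins 28–19.
  Ember vs Citadel: Ember wins 24–23.
  Harbor vs Apollo: Apollo wins 31–16.
  Harbor vs Lumen: Lumen wins 27–20.
  Harbor vs Citadel: Citadel wins 31–16.
  Apollo vs Lumen: Lumen wins 29–18.
  Apollo vs Citadel: Apollo wins 25–22.
  Lumen vs Citadel: Citadel wins 31–16.
Copeland scores (wins − losses):
  Kestrel: 4 − 1 = 3
  Ember: 2 − 3 = -1
  Harbor: 0 − 5 = -5
  Apollo: 3 − 2 = 1
  Lumen: 3 − 2 = 1
  Citadel: 3 − 2 = 1
Kestrel has the best Copeland score.

Kestrel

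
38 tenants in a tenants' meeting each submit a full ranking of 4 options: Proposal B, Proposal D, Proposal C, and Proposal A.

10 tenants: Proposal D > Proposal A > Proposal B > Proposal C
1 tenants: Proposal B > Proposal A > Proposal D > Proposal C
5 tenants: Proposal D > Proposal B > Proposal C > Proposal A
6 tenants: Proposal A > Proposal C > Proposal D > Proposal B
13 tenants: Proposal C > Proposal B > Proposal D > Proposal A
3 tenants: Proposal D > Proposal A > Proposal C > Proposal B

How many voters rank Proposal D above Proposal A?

Ballots ranking Proposal D above Proposal A: 10+5+13+3 = 31.
Ballots ranking Proposal A above Proposal D: 1+6 = 7.
So 31 of 38 voters prefer Proposal D to Proposal A.

31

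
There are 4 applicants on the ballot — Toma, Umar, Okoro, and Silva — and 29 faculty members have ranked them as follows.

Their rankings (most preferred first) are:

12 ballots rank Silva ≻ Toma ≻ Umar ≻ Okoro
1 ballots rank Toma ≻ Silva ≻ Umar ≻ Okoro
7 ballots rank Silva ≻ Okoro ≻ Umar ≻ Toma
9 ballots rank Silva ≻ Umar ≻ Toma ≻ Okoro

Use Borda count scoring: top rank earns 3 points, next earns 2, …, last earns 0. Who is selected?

Borda scores:
  Toma: 12·2 + 3 + 7·0 + 9·1 = 36
  Umar: 12·1 + 1 + 7·1 + 9·2 = 38
  Okoro: 12·0 + 0 + 7·2 + 9·0 = 14
  Silva: 12·3 + 2 + 7·3 + 9·3 = 86
Silva has the highest total.

Silva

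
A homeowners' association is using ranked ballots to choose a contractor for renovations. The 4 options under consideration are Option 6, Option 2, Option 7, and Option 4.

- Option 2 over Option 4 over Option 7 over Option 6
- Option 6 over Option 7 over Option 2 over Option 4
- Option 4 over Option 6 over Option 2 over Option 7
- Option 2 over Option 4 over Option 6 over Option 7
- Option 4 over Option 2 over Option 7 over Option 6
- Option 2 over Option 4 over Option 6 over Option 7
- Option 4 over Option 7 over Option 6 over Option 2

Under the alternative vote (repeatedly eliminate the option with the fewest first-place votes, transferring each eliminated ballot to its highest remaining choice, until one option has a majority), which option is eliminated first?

Round 1: Option 2 3, Option 4 3, Option 6 1, Option 7 0. Option 7 has the fewest and is eliminated.
Round 2: Option 2 3, Option 4 3, Option 6 1. Option 6 has the fewest and is eliminated.
Round 3: Option 2 4, Option 4 3. Option 2 has a majority.

Option 7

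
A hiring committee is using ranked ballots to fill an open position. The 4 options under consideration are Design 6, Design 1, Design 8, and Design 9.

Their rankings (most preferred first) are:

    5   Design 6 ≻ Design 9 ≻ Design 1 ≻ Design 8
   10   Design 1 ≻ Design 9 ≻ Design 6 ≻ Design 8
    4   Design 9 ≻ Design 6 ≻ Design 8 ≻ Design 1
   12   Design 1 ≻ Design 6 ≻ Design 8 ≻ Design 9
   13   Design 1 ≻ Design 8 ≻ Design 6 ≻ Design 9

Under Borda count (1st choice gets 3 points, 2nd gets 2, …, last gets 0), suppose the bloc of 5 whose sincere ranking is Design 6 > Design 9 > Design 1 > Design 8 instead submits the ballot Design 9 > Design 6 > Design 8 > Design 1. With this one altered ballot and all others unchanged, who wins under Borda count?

Design 1

Borda totals with the altered ballot: Design 6 65, Design 1 105, Design 8 47, Design 9 47.
The winner is unchanged: still Design 1.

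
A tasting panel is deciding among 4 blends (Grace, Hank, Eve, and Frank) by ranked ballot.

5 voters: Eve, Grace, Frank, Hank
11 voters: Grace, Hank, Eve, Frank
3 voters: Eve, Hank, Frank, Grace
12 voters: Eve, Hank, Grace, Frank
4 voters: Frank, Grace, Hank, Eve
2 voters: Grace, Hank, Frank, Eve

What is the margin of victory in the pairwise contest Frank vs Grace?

Ballots ranking Frank above Grace: 3+4 = 7.
Ballots ranking Grace above Frank: 5+11+12+2 = 30.
Grace wins 30–7, a margin of 23.

23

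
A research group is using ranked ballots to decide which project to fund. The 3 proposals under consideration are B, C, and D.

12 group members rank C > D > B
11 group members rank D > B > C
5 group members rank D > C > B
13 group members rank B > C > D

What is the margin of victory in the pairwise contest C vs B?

Ballots ranking C above B: 12+5 = 17.
Ballots ranking B above C: 11+13 = 24.
B wins 24–17, a margin of 7.

7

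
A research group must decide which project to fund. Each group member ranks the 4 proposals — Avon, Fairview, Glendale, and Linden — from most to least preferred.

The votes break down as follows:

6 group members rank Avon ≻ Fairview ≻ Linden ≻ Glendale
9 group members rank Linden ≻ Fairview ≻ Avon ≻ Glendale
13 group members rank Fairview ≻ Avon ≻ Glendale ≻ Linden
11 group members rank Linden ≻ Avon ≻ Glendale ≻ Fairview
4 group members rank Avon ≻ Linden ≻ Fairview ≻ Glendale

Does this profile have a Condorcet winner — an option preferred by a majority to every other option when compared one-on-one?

Head-to-head results (43 voters total):
Avon vs Fairview: Fairview wins 22–21.
Avon vs Glendale: Avon wins 43–0.
Avon vs Linden: Avon wins 23–20.
Fairview vs Glendale: Fairview wins 32–11.
Fairview vs Linden: Linden wins 24–19.
Glendale vs Linden: Linden wins 30–13.
No candidate beats all others: Avon beats Linden beats Fairview beats Avon, a majority cycle.

No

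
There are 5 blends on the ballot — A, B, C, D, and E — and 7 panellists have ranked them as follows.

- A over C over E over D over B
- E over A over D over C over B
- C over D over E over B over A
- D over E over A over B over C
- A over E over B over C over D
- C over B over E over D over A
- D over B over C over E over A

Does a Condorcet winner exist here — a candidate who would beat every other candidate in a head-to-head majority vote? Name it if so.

There is no Condorcet winner

Head-to-head results (7 voters total):
A vs B: A wins 4–3.
A vs C: A wins 4–3.
A vs D: D wins 4–3.
A vs E: E wins 5–2.
B vs C: C wins 4–3.
B vs D: D wins 5–2.
B vs E: E wins 5–2.
C vs D: C wins 4–3.
C vs E: C wins 4–3.
D vs E: E wins 4–3.
No candidate beats all others: A beats C beats D beats A, a majority cycle.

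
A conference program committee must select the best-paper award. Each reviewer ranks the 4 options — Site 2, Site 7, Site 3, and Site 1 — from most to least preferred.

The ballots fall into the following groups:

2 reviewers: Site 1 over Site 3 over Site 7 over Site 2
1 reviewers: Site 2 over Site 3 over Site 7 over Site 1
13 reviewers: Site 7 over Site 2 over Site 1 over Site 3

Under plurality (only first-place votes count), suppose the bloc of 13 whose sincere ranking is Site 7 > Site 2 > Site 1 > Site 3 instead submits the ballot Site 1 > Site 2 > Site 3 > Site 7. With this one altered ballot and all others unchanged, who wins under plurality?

Site 1

First-place totals with the altered ballot: Site 2 1, Site 7 0, Site 3 0, Site 1 15.
The switch changes the winner from Site 7 to Site 1.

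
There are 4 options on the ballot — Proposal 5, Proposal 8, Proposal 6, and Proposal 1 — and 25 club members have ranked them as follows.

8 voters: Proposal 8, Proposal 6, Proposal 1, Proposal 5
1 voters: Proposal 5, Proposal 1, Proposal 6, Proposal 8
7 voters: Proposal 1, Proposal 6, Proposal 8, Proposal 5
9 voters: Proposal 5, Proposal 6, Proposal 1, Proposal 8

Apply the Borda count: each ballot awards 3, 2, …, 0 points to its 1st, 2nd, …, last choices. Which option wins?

Proposal 6

Borda scores:
  Proposal 5: 8·0 + 3 + 7·0 + 9·3 = 30
  Proposal 8: 8·3 + 0 + 7·1 + 9·0 = 31
  Proposal 6: 8·2 + 1 + 7·2 + 9·2 = 49
  Proposal 1: 8·1 + 2 + 7·3 + 9·1 = 40
Proposal 6 has the highest total.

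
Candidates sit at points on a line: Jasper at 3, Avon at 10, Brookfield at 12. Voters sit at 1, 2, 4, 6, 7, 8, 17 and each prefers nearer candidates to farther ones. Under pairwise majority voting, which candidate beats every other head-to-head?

Jasper

With single-peaked preferences on a line, the Condorcet winner is the candidate closest to the median voter.
The median voter (position 6) is closest to Jasper at 3.
Check: Jasper vs Avon — voters closer to Jasper: 4 of 7.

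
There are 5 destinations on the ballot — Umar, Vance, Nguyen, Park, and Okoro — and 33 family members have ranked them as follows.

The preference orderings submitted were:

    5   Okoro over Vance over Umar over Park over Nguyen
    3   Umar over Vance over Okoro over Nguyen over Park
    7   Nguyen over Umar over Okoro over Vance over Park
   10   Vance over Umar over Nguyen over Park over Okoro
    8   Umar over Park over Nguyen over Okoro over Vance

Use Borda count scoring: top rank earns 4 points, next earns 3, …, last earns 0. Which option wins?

Umar

Borda scores:
  Umar: 5·2 + 3·4 + 7·3 + 10·3 + 8·4 = 105
  Vance: 5·3 + 3·3 + 7·1 + 10·4 + 8·0 = 71
  Nguyen: 5·0 + 3·1 + 7·4 + 10·2 + 8·2 = 67
  Park: 5·1 + 3·0 + 7·0 + 10·1 + 8·3 = 39
  Okoro: 5·4 + 3·2 + 7·2 + 10·0 + 8·1 = 48
Umar has the highest total.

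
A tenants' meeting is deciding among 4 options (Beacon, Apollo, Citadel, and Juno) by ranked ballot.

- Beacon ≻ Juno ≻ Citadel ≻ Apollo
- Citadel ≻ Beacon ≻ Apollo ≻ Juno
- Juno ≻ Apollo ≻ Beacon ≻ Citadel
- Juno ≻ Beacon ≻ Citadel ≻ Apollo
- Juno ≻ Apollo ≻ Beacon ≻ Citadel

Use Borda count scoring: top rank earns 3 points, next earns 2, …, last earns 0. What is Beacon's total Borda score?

Borda scores:
  Beacon: 3 + 2 + 1 + 2 + 1 = 9
  Apollo: 0 + 1 + 2 + 0 + 2 = 5
  Citadel: 1 + 3 + 0 + 1 + 0 = 5
  Juno: 2 + 0 + 3 + 3 + 3 = 11

9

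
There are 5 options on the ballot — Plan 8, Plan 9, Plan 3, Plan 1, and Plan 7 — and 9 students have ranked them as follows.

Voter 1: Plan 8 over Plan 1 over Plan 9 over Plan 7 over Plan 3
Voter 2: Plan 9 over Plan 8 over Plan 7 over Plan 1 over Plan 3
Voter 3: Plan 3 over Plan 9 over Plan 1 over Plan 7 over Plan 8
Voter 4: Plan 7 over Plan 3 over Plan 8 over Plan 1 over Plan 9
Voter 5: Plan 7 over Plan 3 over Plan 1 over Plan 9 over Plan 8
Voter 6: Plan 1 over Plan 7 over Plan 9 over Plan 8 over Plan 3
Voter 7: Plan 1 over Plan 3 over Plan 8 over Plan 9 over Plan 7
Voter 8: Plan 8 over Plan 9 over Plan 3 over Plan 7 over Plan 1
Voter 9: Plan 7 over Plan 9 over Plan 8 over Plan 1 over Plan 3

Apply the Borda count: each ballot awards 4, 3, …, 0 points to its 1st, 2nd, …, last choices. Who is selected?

Plan 7

Borda scores:
  Plan 8: 4 + 3 + 0 + 2 + 0 + 1 + 2 + 4 + 2 = 18
  Plan 9: 2 + 4 + 3 + 0 + 1 + 2 + 1 + 3 + 3 = 19
  Plan 3: 0 + 0 + 4 + 3 + 3 + 0 + 3 + 2 + 0 = 15
  Plan 1: 3 + 1 + 2 + 1 + 2 + 4 + 4 + 0 + 1 = 18
  Plan 7: 1 + 2 + 1 + 4 + 4 + 3 + 0 + 1 + 4 = 20
Plan 7 has the highest total.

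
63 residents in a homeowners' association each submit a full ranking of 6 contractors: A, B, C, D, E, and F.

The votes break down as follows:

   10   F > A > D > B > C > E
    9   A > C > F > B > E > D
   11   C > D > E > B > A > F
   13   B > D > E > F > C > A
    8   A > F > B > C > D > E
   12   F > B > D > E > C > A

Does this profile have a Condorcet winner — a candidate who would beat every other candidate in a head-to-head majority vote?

Yes

Head-to-head results (63 voters total):
A vs B: B wins 36–27.
A vs C: C wins 36–27.
A vs D: D wins 36–27.
A vs E: E wins 36–27.
A vs F: F wins 35–28.
B vs C: B wins 43–20.
B vs D: B wins 42–21.
B vs E: B wins 52–11.
B vs F: F wins 39–24.
C vs D: D wins 35–28.
C vs E: C wins 38–25.
C vs F: F wins 43–20.
D vs E: D wins 54–9.
D vs F: F wins 39–24.
E vs F: F wins 39–24.
F beats each rival — A (35–28), B (39–24), C (43–20), D (39–24), E (39–24) — so F is the Condorcet winner.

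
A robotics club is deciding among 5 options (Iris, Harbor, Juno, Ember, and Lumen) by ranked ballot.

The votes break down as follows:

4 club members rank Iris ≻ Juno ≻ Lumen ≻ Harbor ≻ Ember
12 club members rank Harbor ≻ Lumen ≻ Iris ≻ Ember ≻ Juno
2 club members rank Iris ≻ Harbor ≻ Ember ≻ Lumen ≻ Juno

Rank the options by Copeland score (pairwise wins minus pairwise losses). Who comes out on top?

Harbor

Pairwise results:
  Iris vs Harbor: Harbor wins 12–6.
  Iris vs Juno: Iris wins 18–0.
  Iris vs Ember: Iris wins 18–0.
  Iris vs Lumen: Lumen wins 12–6.
  Harbor vs Juno: Harbor wins 14–4.
  Harbor vs Ember: Harbor wins 18–0.
  Harbor vs Lumen: Harbor wins 14–4.
  Juno vs Ember: Ember wins 14–4.
  Juno vs Lumen: Lumen wins 14–4.
  Ember vs Lumen: Lumen wins 16–2.
Copeland scores (wins − losses):
  Iris: 2 − 2 = 0
  Harbor: 4 − 0 = 4
  Juno: 0 − 4 = -4
  Ember: 1 − 3 = -2
  Lumen: 3 − 1 = 2
Harbor has the best Copeland score.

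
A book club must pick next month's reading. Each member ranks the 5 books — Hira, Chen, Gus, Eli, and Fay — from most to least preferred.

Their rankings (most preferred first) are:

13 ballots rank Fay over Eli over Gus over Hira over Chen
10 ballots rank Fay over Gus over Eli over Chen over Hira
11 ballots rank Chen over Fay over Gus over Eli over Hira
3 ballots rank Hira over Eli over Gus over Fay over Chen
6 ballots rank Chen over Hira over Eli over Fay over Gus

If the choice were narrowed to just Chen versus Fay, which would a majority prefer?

Fay

Ballots ranking Chen above Fay: 11+6 = 17.
Ballots ranking Fay above Chen: 13+10+3 = 26.
Fay wins the head-to-head, 26–17.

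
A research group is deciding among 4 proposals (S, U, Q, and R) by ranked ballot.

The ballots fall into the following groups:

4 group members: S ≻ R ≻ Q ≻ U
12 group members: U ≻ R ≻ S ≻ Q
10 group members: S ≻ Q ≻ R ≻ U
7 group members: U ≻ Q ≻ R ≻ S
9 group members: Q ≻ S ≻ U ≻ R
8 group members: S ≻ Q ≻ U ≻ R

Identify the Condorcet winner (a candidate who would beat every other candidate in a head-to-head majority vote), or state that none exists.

S

Head-to-head results (50 voters total):
S vs U: S wins 31–19.
S vs Q: S wins 34–16.
S vs R: S wins 31–19.
U vs Q: Q wins 31–19.
U vs R: U wins 36–14.
Q vs R: Q wins 34–16.
S beats each rival — U (31–19), Q (34–16), R (31–19) — so S is the Condorcet winner.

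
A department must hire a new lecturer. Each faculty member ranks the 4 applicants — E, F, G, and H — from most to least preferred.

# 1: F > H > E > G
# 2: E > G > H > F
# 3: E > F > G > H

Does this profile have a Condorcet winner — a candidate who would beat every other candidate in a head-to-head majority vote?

Head-to-head results (3 voters total):
E vs F: E wins 2–1.
E vs G: E wins 3–0.
E vs H: E wins 2–1.
F vs G: F wins 2–1.
F vs H: F wins 2–1.
G vs H: G wins 2–1.
E beats each rival — F (2–1), G (3–0), H (2–1) — so E is the Condorcet winner.

Yes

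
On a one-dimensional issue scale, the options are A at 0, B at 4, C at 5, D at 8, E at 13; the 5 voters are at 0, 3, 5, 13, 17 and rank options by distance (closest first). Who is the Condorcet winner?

With single-peaked preferences on a line, the Condorcet winner is the candidate closest to the median voter.
The median voter (position 5) is closest to C at 5.
Check: C vs E — voters closer to C: 3 of 5.

C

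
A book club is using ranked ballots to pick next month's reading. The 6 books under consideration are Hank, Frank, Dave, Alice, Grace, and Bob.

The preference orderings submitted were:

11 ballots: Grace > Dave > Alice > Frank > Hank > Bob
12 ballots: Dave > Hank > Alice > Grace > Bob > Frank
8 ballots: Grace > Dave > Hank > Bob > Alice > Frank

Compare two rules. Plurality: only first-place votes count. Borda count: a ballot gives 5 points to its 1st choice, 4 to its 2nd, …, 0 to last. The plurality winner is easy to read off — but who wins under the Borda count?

Plurality first-place counts: Hank 0, Frank 0, Dave 12, Alice 0, Grace 19, Bob 0 → Grace.
Borda totals: Hank 83, Frank 22, Dave 136, Alice 77, Grace 119, Bob 28 → Dave.

Dave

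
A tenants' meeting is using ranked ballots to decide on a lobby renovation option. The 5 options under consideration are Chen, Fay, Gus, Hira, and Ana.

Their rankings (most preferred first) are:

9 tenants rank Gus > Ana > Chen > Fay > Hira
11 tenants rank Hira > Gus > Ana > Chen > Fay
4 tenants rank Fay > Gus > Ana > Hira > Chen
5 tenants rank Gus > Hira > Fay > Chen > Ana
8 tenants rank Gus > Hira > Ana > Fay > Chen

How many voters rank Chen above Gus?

0

Ballots ranking Chen above Gus: 0.
Ballots ranking Gus above Chen: 9+11+4+5+8 = 37.
So 0 of 37 voters prefer Chen to Gus.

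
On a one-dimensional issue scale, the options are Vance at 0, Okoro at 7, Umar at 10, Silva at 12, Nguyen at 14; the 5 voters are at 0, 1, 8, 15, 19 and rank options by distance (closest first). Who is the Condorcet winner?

With single-peaked preferences on a line, the Condorcet winner is the candidate closest to the median voter.
The median voter (position 8) is closest to Okoro at 7.
Check: Okoro vs Silva — voters closer to Okoro: 3 of 5.

Okoro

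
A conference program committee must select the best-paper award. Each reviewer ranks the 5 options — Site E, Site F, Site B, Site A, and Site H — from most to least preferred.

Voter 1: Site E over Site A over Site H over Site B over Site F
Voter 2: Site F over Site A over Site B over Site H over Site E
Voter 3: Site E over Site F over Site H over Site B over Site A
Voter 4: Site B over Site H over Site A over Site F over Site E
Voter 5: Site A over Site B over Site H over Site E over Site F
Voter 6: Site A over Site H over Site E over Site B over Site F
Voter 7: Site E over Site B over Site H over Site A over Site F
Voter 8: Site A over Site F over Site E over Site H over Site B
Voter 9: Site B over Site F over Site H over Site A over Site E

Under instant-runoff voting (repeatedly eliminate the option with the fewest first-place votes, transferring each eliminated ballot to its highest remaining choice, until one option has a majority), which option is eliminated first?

Round 1: Site E 3, Site A 3, Site B 2, Site F 1, Site H 0. Site H has the fewest and is eliminated.
Round 2: Site E 3, Site A 3, Site B 2, Site F 1. Site F has the fewest and is eliminated.
Round 3: Site A 4, Site E 3, Site B 2. Site B has the fewest and is eliminated.
Round 4: Site A 6, Site E 3. Site A has a majority.

Site H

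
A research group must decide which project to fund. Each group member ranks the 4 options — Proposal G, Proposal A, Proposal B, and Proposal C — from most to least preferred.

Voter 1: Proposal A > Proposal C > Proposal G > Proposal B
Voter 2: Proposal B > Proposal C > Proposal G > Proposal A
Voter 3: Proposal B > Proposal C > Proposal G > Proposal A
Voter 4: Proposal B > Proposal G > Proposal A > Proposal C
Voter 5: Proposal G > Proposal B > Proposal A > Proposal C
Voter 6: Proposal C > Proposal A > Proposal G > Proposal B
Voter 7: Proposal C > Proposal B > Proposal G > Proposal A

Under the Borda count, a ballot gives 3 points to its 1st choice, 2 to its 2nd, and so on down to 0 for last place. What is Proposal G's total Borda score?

Borda scores:
  Proposal G: 1 + 1 + 1 + 2 + 3 + 1 + 1 = 10
  Proposal A: 3 + 0 + 0 + 1 + 1 + 2 + 0 = 7
  Proposal B: 0 + 3 + 3 + 3 + 2 + 0 + 2 = 13
  Proposal C: 2 + 2 + 2 + 0 + 0 + 3 + 3 = 12

10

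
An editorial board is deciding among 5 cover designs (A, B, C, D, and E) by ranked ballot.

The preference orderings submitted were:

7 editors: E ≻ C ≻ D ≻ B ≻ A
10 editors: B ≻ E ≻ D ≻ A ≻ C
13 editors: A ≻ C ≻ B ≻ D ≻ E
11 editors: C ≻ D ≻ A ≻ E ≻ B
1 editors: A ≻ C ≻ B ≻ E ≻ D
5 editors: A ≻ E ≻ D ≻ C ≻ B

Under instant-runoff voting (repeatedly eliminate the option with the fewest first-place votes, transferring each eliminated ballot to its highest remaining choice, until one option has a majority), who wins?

Round 1: A 19, C 11, B 10, E 7, D 0. D has the fewest and is eliminated.
Round 2: A 19, C 11, B 10, E 7. E has the fewest and is eliminated.
Round 3: A 19, C 18, B 10. B has the fewest and is eliminated.
Round 4: A 29, C 18. A has a majority.

A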